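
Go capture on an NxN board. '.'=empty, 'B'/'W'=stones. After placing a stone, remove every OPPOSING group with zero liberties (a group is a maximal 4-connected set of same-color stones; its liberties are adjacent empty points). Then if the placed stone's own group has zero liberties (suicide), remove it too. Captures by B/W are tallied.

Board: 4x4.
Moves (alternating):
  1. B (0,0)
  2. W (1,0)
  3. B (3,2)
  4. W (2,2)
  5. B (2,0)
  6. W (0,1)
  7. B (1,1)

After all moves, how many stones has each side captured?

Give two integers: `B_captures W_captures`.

Answer: 0 1

Derivation:
Move 1: B@(0,0) -> caps B=0 W=0
Move 2: W@(1,0) -> caps B=0 W=0
Move 3: B@(3,2) -> caps B=0 W=0
Move 4: W@(2,2) -> caps B=0 W=0
Move 5: B@(2,0) -> caps B=0 W=0
Move 6: W@(0,1) -> caps B=0 W=1
Move 7: B@(1,1) -> caps B=0 W=1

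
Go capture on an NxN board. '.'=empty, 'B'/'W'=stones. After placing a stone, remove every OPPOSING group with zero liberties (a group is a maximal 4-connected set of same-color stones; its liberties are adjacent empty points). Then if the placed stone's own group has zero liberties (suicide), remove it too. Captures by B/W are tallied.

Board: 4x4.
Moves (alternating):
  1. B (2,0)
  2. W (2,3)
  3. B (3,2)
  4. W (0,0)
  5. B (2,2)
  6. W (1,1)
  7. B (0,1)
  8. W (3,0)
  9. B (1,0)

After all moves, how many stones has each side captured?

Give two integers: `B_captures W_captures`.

Move 1: B@(2,0) -> caps B=0 W=0
Move 2: W@(2,3) -> caps B=0 W=0
Move 3: B@(3,2) -> caps B=0 W=0
Move 4: W@(0,0) -> caps B=0 W=0
Move 5: B@(2,2) -> caps B=0 W=0
Move 6: W@(1,1) -> caps B=0 W=0
Move 7: B@(0,1) -> caps B=0 W=0
Move 8: W@(3,0) -> caps B=0 W=0
Move 9: B@(1,0) -> caps B=1 W=0

Answer: 1 0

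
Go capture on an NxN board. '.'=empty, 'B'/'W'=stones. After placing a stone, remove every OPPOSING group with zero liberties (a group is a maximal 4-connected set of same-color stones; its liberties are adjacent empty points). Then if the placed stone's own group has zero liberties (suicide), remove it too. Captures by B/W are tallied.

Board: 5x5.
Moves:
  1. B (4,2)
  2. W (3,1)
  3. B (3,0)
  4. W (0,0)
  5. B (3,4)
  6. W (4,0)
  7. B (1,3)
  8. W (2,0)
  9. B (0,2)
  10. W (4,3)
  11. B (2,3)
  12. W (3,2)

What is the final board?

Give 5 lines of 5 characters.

Move 1: B@(4,2) -> caps B=0 W=0
Move 2: W@(3,1) -> caps B=0 W=0
Move 3: B@(3,0) -> caps B=0 W=0
Move 4: W@(0,0) -> caps B=0 W=0
Move 5: B@(3,4) -> caps B=0 W=0
Move 6: W@(4,0) -> caps B=0 W=0
Move 7: B@(1,3) -> caps B=0 W=0
Move 8: W@(2,0) -> caps B=0 W=1
Move 9: B@(0,2) -> caps B=0 W=1
Move 10: W@(4,3) -> caps B=0 W=1
Move 11: B@(2,3) -> caps B=0 W=1
Move 12: W@(3,2) -> caps B=0 W=1

Answer: W.B..
...B.
W..B.
.WW.B
W.BW.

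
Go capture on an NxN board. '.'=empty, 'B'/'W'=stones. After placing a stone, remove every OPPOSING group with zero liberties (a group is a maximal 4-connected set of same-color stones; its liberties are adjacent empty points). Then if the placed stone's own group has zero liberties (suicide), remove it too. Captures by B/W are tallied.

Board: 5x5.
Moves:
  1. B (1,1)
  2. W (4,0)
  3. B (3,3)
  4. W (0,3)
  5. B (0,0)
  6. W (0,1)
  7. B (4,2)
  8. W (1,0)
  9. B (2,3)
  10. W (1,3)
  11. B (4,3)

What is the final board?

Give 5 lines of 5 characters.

Answer: .W.W.
WB.W.
...B.
...B.
W.BB.

Derivation:
Move 1: B@(1,1) -> caps B=0 W=0
Move 2: W@(4,0) -> caps B=0 W=0
Move 3: B@(3,3) -> caps B=0 W=0
Move 4: W@(0,3) -> caps B=0 W=0
Move 5: B@(0,0) -> caps B=0 W=0
Move 6: W@(0,1) -> caps B=0 W=0
Move 7: B@(4,2) -> caps B=0 W=0
Move 8: W@(1,0) -> caps B=0 W=1
Move 9: B@(2,3) -> caps B=0 W=1
Move 10: W@(1,3) -> caps B=0 W=1
Move 11: B@(4,3) -> caps B=0 W=1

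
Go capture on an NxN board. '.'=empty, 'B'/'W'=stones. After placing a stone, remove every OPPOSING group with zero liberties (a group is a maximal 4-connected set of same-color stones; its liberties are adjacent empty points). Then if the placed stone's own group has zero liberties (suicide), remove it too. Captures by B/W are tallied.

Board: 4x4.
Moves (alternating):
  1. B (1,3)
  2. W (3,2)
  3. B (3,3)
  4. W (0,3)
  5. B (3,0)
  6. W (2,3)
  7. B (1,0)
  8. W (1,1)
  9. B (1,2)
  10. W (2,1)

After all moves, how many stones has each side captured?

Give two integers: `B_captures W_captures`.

Answer: 0 1

Derivation:
Move 1: B@(1,3) -> caps B=0 W=0
Move 2: W@(3,2) -> caps B=0 W=0
Move 3: B@(3,3) -> caps B=0 W=0
Move 4: W@(0,3) -> caps B=0 W=0
Move 5: B@(3,0) -> caps B=0 W=0
Move 6: W@(2,3) -> caps B=0 W=1
Move 7: B@(1,0) -> caps B=0 W=1
Move 8: W@(1,1) -> caps B=0 W=1
Move 9: B@(1,2) -> caps B=0 W=1
Move 10: W@(2,1) -> caps B=0 W=1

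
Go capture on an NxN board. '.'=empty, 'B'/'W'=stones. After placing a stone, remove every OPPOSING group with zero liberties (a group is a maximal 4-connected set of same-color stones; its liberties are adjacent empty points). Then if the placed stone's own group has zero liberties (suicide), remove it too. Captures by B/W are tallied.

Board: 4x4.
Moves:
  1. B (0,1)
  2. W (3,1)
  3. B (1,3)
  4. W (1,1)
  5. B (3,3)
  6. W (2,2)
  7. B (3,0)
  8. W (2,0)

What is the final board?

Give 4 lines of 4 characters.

Answer: .B..
.W.B
W.W.
.W.B

Derivation:
Move 1: B@(0,1) -> caps B=0 W=0
Move 2: W@(3,1) -> caps B=0 W=0
Move 3: B@(1,3) -> caps B=0 W=0
Move 4: W@(1,1) -> caps B=0 W=0
Move 5: B@(3,3) -> caps B=0 W=0
Move 6: W@(2,2) -> caps B=0 W=0
Move 7: B@(3,0) -> caps B=0 W=0
Move 8: W@(2,0) -> caps B=0 W=1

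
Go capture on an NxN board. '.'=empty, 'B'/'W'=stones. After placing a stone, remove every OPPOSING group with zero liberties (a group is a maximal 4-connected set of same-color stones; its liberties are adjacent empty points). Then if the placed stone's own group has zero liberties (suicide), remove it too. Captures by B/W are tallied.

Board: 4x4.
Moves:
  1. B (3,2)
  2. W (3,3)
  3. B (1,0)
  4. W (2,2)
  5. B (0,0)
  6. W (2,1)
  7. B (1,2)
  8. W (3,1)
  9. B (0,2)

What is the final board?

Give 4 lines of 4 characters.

Move 1: B@(3,2) -> caps B=0 W=0
Move 2: W@(3,3) -> caps B=0 W=0
Move 3: B@(1,0) -> caps B=0 W=0
Move 4: W@(2,2) -> caps B=0 W=0
Move 5: B@(0,0) -> caps B=0 W=0
Move 6: W@(2,1) -> caps B=0 W=0
Move 7: B@(1,2) -> caps B=0 W=0
Move 8: W@(3,1) -> caps B=0 W=1
Move 9: B@(0,2) -> caps B=0 W=1

Answer: B.B.
B.B.
.WW.
.W.W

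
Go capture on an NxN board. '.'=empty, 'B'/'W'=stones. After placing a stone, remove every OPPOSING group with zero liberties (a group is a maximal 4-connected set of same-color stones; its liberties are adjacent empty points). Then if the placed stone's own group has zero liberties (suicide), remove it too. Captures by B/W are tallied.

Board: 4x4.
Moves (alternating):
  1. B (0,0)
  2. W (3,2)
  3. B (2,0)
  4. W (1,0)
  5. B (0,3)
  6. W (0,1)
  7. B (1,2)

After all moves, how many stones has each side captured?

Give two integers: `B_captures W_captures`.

Move 1: B@(0,0) -> caps B=0 W=0
Move 2: W@(3,2) -> caps B=0 W=0
Move 3: B@(2,0) -> caps B=0 W=0
Move 4: W@(1,0) -> caps B=0 W=0
Move 5: B@(0,3) -> caps B=0 W=0
Move 6: W@(0,1) -> caps B=0 W=1
Move 7: B@(1,2) -> caps B=0 W=1

Answer: 0 1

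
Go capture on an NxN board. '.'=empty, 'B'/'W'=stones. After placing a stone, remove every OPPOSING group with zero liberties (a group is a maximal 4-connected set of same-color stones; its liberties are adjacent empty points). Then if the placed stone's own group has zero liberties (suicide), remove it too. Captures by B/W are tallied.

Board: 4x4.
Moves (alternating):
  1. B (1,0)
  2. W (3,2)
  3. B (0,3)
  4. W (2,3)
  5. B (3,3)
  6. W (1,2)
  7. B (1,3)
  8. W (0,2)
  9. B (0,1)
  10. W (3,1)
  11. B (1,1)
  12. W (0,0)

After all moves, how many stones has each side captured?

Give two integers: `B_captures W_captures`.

Move 1: B@(1,0) -> caps B=0 W=0
Move 2: W@(3,2) -> caps B=0 W=0
Move 3: B@(0,3) -> caps B=0 W=0
Move 4: W@(2,3) -> caps B=0 W=0
Move 5: B@(3,3) -> caps B=0 W=0
Move 6: W@(1,2) -> caps B=0 W=0
Move 7: B@(1,3) -> caps B=0 W=0
Move 8: W@(0,2) -> caps B=0 W=2
Move 9: B@(0,1) -> caps B=0 W=2
Move 10: W@(3,1) -> caps B=0 W=2
Move 11: B@(1,1) -> caps B=0 W=2
Move 12: W@(0,0) -> caps B=0 W=2

Answer: 0 2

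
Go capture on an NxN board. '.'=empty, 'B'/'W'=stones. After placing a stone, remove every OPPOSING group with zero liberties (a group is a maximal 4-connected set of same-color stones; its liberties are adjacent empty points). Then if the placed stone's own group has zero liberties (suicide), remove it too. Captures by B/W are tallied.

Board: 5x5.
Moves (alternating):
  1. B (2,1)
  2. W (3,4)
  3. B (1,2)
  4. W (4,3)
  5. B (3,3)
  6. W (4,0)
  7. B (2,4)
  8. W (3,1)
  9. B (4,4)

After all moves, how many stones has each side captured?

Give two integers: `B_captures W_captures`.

Answer: 1 0

Derivation:
Move 1: B@(2,1) -> caps B=0 W=0
Move 2: W@(3,4) -> caps B=0 W=0
Move 3: B@(1,2) -> caps B=0 W=0
Move 4: W@(4,3) -> caps B=0 W=0
Move 5: B@(3,3) -> caps B=0 W=0
Move 6: W@(4,0) -> caps B=0 W=0
Move 7: B@(2,4) -> caps B=0 W=0
Move 8: W@(3,1) -> caps B=0 W=0
Move 9: B@(4,4) -> caps B=1 W=0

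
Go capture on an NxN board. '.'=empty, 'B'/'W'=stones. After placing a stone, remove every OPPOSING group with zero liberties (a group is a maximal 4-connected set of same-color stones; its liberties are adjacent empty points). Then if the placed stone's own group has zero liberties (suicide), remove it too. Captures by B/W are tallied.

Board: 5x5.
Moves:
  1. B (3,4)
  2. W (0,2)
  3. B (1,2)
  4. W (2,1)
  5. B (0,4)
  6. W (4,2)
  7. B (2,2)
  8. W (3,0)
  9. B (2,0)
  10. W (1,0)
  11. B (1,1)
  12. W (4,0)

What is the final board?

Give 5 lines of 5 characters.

Answer: ..W.B
WBB..
.WB..
W...B
W.W..

Derivation:
Move 1: B@(3,4) -> caps B=0 W=0
Move 2: W@(0,2) -> caps B=0 W=0
Move 3: B@(1,2) -> caps B=0 W=0
Move 4: W@(2,1) -> caps B=0 W=0
Move 5: B@(0,4) -> caps B=0 W=0
Move 6: W@(4,2) -> caps B=0 W=0
Move 7: B@(2,2) -> caps B=0 W=0
Move 8: W@(3,0) -> caps B=0 W=0
Move 9: B@(2,0) -> caps B=0 W=0
Move 10: W@(1,0) -> caps B=0 W=1
Move 11: B@(1,1) -> caps B=0 W=1
Move 12: W@(4,0) -> caps B=0 W=1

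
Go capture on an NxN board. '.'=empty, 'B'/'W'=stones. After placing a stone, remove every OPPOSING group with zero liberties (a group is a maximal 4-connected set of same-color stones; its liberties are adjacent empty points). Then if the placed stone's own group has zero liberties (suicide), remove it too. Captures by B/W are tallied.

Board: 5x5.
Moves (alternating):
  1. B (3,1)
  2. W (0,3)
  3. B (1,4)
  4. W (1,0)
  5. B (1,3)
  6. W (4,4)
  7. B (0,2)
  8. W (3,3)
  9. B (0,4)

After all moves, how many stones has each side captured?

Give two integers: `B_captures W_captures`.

Move 1: B@(3,1) -> caps B=0 W=0
Move 2: W@(0,3) -> caps B=0 W=0
Move 3: B@(1,4) -> caps B=0 W=0
Move 4: W@(1,0) -> caps B=0 W=0
Move 5: B@(1,3) -> caps B=0 W=0
Move 6: W@(4,4) -> caps B=0 W=0
Move 7: B@(0,2) -> caps B=0 W=0
Move 8: W@(3,3) -> caps B=0 W=0
Move 9: B@(0,4) -> caps B=1 W=0

Answer: 1 0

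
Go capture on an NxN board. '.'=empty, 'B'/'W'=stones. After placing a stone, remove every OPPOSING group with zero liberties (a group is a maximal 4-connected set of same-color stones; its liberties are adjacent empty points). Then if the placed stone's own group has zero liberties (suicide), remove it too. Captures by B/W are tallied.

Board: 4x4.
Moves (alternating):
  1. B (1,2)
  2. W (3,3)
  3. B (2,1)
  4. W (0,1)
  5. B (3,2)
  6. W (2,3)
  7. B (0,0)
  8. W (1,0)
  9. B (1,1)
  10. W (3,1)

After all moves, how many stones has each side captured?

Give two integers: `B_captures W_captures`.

Move 1: B@(1,2) -> caps B=0 W=0
Move 2: W@(3,3) -> caps B=0 W=0
Move 3: B@(2,1) -> caps B=0 W=0
Move 4: W@(0,1) -> caps B=0 W=0
Move 5: B@(3,2) -> caps B=0 W=0
Move 6: W@(2,3) -> caps B=0 W=0
Move 7: B@(0,0) -> caps B=0 W=0
Move 8: W@(1,0) -> caps B=0 W=1
Move 9: B@(1,1) -> caps B=0 W=1
Move 10: W@(3,1) -> caps B=0 W=1

Answer: 0 1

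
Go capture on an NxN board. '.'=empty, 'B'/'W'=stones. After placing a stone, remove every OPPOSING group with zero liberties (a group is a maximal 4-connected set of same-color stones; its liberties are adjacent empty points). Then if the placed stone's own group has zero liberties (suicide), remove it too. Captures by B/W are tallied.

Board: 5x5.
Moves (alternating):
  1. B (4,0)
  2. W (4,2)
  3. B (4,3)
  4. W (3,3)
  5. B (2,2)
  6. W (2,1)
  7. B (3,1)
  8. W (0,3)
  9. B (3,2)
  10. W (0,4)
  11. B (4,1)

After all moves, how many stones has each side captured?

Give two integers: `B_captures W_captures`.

Move 1: B@(4,0) -> caps B=0 W=0
Move 2: W@(4,2) -> caps B=0 W=0
Move 3: B@(4,3) -> caps B=0 W=0
Move 4: W@(3,3) -> caps B=0 W=0
Move 5: B@(2,2) -> caps B=0 W=0
Move 6: W@(2,1) -> caps B=0 W=0
Move 7: B@(3,1) -> caps B=0 W=0
Move 8: W@(0,3) -> caps B=0 W=0
Move 9: B@(3,2) -> caps B=0 W=0
Move 10: W@(0,4) -> caps B=0 W=0
Move 11: B@(4,1) -> caps B=1 W=0

Answer: 1 0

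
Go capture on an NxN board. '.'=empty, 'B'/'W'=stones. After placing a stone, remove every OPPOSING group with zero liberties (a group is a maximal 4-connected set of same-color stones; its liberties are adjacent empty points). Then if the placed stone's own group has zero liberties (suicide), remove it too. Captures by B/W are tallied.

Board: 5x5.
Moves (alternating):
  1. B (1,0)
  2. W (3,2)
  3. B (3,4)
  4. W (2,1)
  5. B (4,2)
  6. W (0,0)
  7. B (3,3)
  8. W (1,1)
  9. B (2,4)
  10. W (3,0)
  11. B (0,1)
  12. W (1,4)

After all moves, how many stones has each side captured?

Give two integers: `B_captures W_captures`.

Move 1: B@(1,0) -> caps B=0 W=0
Move 2: W@(3,2) -> caps B=0 W=0
Move 3: B@(3,4) -> caps B=0 W=0
Move 4: W@(2,1) -> caps B=0 W=0
Move 5: B@(4,2) -> caps B=0 W=0
Move 6: W@(0,0) -> caps B=0 W=0
Move 7: B@(3,3) -> caps B=0 W=0
Move 8: W@(1,1) -> caps B=0 W=0
Move 9: B@(2,4) -> caps B=0 W=0
Move 10: W@(3,0) -> caps B=0 W=0
Move 11: B@(0,1) -> caps B=1 W=0
Move 12: W@(1,4) -> caps B=1 W=0

Answer: 1 0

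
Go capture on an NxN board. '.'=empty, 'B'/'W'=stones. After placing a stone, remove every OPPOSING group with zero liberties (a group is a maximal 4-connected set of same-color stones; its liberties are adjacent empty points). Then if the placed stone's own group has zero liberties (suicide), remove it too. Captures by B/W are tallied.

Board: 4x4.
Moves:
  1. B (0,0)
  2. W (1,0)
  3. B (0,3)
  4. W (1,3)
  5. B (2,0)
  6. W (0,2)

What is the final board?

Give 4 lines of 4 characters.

Move 1: B@(0,0) -> caps B=0 W=0
Move 2: W@(1,0) -> caps B=0 W=0
Move 3: B@(0,3) -> caps B=0 W=0
Move 4: W@(1,3) -> caps B=0 W=0
Move 5: B@(2,0) -> caps B=0 W=0
Move 6: W@(0,2) -> caps B=0 W=1

Answer: B.W.
W..W
B...
....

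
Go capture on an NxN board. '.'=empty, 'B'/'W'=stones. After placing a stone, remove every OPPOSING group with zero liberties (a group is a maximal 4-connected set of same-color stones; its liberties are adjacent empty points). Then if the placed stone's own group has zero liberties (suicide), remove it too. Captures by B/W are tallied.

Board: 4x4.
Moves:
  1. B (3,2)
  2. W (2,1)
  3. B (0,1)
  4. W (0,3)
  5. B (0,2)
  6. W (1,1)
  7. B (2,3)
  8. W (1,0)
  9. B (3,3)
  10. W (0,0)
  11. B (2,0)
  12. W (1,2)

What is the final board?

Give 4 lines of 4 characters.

Move 1: B@(3,2) -> caps B=0 W=0
Move 2: W@(2,1) -> caps B=0 W=0
Move 3: B@(0,1) -> caps B=0 W=0
Move 4: W@(0,3) -> caps B=0 W=0
Move 5: B@(0,2) -> caps B=0 W=0
Move 6: W@(1,1) -> caps B=0 W=0
Move 7: B@(2,3) -> caps B=0 W=0
Move 8: W@(1,0) -> caps B=0 W=0
Move 9: B@(3,3) -> caps B=0 W=0
Move 10: W@(0,0) -> caps B=0 W=0
Move 11: B@(2,0) -> caps B=0 W=0
Move 12: W@(1,2) -> caps B=0 W=2

Answer: W..W
WWW.
BW.B
..BB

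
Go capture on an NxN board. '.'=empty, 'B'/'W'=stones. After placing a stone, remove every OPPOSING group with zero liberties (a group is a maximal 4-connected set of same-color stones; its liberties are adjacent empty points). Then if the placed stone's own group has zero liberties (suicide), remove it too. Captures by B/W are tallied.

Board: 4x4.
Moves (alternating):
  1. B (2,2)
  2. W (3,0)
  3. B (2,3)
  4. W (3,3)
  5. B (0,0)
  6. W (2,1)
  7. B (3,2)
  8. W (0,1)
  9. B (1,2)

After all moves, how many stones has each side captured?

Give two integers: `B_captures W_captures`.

Move 1: B@(2,2) -> caps B=0 W=0
Move 2: W@(3,0) -> caps B=0 W=0
Move 3: B@(2,3) -> caps B=0 W=0
Move 4: W@(3,3) -> caps B=0 W=0
Move 5: B@(0,0) -> caps B=0 W=0
Move 6: W@(2,1) -> caps B=0 W=0
Move 7: B@(3,2) -> caps B=1 W=0
Move 8: W@(0,1) -> caps B=1 W=0
Move 9: B@(1,2) -> caps B=1 W=0

Answer: 1 0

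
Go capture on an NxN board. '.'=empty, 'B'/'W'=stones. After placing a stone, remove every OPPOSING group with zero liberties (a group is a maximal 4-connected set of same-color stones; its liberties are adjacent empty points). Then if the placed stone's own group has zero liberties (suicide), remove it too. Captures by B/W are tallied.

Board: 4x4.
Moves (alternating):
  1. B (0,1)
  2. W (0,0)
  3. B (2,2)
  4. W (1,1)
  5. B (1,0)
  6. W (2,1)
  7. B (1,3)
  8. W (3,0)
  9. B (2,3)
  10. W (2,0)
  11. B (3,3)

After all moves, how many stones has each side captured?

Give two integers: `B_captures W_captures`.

Answer: 1 0

Derivation:
Move 1: B@(0,1) -> caps B=0 W=0
Move 2: W@(0,0) -> caps B=0 W=0
Move 3: B@(2,2) -> caps B=0 W=0
Move 4: W@(1,1) -> caps B=0 W=0
Move 5: B@(1,0) -> caps B=1 W=0
Move 6: W@(2,1) -> caps B=1 W=0
Move 7: B@(1,3) -> caps B=1 W=0
Move 8: W@(3,0) -> caps B=1 W=0
Move 9: B@(2,3) -> caps B=1 W=0
Move 10: W@(2,0) -> caps B=1 W=0
Move 11: B@(3,3) -> caps B=1 W=0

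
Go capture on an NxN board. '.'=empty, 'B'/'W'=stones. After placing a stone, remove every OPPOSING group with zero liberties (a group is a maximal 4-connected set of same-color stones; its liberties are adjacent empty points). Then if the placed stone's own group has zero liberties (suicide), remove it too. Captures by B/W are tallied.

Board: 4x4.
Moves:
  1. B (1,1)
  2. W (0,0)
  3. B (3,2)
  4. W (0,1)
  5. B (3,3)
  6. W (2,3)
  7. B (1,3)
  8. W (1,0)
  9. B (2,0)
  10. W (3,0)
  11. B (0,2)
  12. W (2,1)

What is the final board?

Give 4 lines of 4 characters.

Move 1: B@(1,1) -> caps B=0 W=0
Move 2: W@(0,0) -> caps B=0 W=0
Move 3: B@(3,2) -> caps B=0 W=0
Move 4: W@(0,1) -> caps B=0 W=0
Move 5: B@(3,3) -> caps B=0 W=0
Move 6: W@(2,3) -> caps B=0 W=0
Move 7: B@(1,3) -> caps B=0 W=0
Move 8: W@(1,0) -> caps B=0 W=0
Move 9: B@(2,0) -> caps B=0 W=0
Move 10: W@(3,0) -> caps B=0 W=0
Move 11: B@(0,2) -> caps B=3 W=0
Move 12: W@(2,1) -> caps B=3 W=0

Answer: ..B.
.B.B
BW.W
W.BB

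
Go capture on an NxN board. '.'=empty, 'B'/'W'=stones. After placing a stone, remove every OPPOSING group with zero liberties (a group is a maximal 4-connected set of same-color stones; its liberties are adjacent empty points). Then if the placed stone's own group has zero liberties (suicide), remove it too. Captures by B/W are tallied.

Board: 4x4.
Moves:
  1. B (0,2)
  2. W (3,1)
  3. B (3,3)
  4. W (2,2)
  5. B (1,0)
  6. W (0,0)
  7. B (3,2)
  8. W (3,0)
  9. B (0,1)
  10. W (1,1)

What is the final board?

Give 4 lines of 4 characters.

Move 1: B@(0,2) -> caps B=0 W=0
Move 2: W@(3,1) -> caps B=0 W=0
Move 3: B@(3,3) -> caps B=0 W=0
Move 4: W@(2,2) -> caps B=0 W=0
Move 5: B@(1,0) -> caps B=0 W=0
Move 6: W@(0,0) -> caps B=0 W=0
Move 7: B@(3,2) -> caps B=0 W=0
Move 8: W@(3,0) -> caps B=0 W=0
Move 9: B@(0,1) -> caps B=1 W=0
Move 10: W@(1,1) -> caps B=1 W=0

Answer: .BB.
BW..
..W.
WWBB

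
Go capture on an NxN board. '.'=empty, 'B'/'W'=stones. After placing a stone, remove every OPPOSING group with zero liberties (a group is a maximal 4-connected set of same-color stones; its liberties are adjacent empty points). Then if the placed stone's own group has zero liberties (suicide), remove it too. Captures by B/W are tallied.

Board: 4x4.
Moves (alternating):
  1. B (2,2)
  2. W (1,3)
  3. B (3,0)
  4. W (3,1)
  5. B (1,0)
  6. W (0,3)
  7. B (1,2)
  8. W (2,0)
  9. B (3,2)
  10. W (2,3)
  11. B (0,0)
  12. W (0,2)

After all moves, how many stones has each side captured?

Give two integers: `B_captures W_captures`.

Move 1: B@(2,2) -> caps B=0 W=0
Move 2: W@(1,3) -> caps B=0 W=0
Move 3: B@(3,0) -> caps B=0 W=0
Move 4: W@(3,1) -> caps B=0 W=0
Move 5: B@(1,0) -> caps B=0 W=0
Move 6: W@(0,3) -> caps B=0 W=0
Move 7: B@(1,2) -> caps B=0 W=0
Move 8: W@(2,0) -> caps B=0 W=1
Move 9: B@(3,2) -> caps B=0 W=1
Move 10: W@(2,3) -> caps B=0 W=1
Move 11: B@(0,0) -> caps B=0 W=1
Move 12: W@(0,2) -> caps B=0 W=1

Answer: 0 1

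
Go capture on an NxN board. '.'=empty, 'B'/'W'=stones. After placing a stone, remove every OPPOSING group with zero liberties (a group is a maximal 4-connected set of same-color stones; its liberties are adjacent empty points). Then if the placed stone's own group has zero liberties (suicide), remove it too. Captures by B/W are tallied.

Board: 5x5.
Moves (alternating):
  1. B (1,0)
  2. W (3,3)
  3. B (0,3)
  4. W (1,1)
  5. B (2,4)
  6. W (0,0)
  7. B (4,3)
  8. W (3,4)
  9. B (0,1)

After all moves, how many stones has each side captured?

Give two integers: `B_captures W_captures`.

Answer: 1 0

Derivation:
Move 1: B@(1,0) -> caps B=0 W=0
Move 2: W@(3,3) -> caps B=0 W=0
Move 3: B@(0,3) -> caps B=0 W=0
Move 4: W@(1,1) -> caps B=0 W=0
Move 5: B@(2,4) -> caps B=0 W=0
Move 6: W@(0,0) -> caps B=0 W=0
Move 7: B@(4,3) -> caps B=0 W=0
Move 8: W@(3,4) -> caps B=0 W=0
Move 9: B@(0,1) -> caps B=1 W=0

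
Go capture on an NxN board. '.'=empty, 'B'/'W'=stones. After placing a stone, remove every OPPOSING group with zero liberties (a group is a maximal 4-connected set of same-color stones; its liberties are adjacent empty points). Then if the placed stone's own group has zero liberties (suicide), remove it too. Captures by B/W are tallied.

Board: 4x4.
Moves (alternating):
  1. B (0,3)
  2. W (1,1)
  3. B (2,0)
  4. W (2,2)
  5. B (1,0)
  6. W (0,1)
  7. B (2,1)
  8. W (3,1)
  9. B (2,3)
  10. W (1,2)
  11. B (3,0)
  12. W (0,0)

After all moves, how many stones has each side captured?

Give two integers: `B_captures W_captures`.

Answer: 0 4

Derivation:
Move 1: B@(0,3) -> caps B=0 W=0
Move 2: W@(1,1) -> caps B=0 W=0
Move 3: B@(2,0) -> caps B=0 W=0
Move 4: W@(2,2) -> caps B=0 W=0
Move 5: B@(1,0) -> caps B=0 W=0
Move 6: W@(0,1) -> caps B=0 W=0
Move 7: B@(2,1) -> caps B=0 W=0
Move 8: W@(3,1) -> caps B=0 W=0
Move 9: B@(2,3) -> caps B=0 W=0
Move 10: W@(1,2) -> caps B=0 W=0
Move 11: B@(3,0) -> caps B=0 W=0
Move 12: W@(0,0) -> caps B=0 W=4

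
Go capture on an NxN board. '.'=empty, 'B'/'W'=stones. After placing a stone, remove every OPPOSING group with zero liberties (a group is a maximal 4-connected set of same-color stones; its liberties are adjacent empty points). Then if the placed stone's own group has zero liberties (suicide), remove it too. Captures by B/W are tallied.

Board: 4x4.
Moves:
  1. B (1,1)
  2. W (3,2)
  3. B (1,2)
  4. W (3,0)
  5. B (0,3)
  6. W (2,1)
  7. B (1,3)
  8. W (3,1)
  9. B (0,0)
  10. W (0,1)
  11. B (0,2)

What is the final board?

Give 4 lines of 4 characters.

Move 1: B@(1,1) -> caps B=0 W=0
Move 2: W@(3,2) -> caps B=0 W=0
Move 3: B@(1,2) -> caps B=0 W=0
Move 4: W@(3,0) -> caps B=0 W=0
Move 5: B@(0,3) -> caps B=0 W=0
Move 6: W@(2,1) -> caps B=0 W=0
Move 7: B@(1,3) -> caps B=0 W=0
Move 8: W@(3,1) -> caps B=0 W=0
Move 9: B@(0,0) -> caps B=0 W=0
Move 10: W@(0,1) -> caps B=0 W=0
Move 11: B@(0,2) -> caps B=1 W=0

Answer: B.BB
.BBB
.W..
WWW.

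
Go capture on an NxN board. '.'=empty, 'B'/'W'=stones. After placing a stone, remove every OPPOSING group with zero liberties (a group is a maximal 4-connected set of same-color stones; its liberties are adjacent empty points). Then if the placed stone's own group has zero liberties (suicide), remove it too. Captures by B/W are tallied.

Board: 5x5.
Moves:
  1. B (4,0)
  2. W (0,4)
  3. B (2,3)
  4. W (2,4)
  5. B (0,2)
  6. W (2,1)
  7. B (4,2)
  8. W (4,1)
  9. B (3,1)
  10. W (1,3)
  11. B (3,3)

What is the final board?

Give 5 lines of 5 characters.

Move 1: B@(4,0) -> caps B=0 W=0
Move 2: W@(0,4) -> caps B=0 W=0
Move 3: B@(2,3) -> caps B=0 W=0
Move 4: W@(2,4) -> caps B=0 W=0
Move 5: B@(0,2) -> caps B=0 W=0
Move 6: W@(2,1) -> caps B=0 W=0
Move 7: B@(4,2) -> caps B=0 W=0
Move 8: W@(4,1) -> caps B=0 W=0
Move 9: B@(3,1) -> caps B=1 W=0
Move 10: W@(1,3) -> caps B=1 W=0
Move 11: B@(3,3) -> caps B=1 W=0

Answer: ..B.W
...W.
.W.BW
.B.B.
B.B..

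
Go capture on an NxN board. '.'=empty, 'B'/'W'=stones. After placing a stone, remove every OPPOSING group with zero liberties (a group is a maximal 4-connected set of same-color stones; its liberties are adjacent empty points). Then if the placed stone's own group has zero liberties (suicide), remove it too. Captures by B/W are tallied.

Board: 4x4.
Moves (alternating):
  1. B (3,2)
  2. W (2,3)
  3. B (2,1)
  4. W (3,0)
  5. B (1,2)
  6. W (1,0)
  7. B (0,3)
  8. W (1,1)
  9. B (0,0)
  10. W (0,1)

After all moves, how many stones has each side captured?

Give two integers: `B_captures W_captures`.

Answer: 0 1

Derivation:
Move 1: B@(3,2) -> caps B=0 W=0
Move 2: W@(2,3) -> caps B=0 W=0
Move 3: B@(2,1) -> caps B=0 W=0
Move 4: W@(3,0) -> caps B=0 W=0
Move 5: B@(1,2) -> caps B=0 W=0
Move 6: W@(1,0) -> caps B=0 W=0
Move 7: B@(0,3) -> caps B=0 W=0
Move 8: W@(1,1) -> caps B=0 W=0
Move 9: B@(0,0) -> caps B=0 W=0
Move 10: W@(0,1) -> caps B=0 W=1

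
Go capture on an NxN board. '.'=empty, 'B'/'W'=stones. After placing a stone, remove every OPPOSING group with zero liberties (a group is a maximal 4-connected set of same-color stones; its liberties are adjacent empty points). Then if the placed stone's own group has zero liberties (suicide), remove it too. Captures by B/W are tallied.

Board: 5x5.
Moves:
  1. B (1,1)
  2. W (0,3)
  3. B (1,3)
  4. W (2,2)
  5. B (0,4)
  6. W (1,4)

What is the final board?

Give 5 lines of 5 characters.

Answer: ...W.
.B.BW
..W..
.....
.....

Derivation:
Move 1: B@(1,1) -> caps B=0 W=0
Move 2: W@(0,3) -> caps B=0 W=0
Move 3: B@(1,3) -> caps B=0 W=0
Move 4: W@(2,2) -> caps B=0 W=0
Move 5: B@(0,4) -> caps B=0 W=0
Move 6: W@(1,4) -> caps B=0 W=1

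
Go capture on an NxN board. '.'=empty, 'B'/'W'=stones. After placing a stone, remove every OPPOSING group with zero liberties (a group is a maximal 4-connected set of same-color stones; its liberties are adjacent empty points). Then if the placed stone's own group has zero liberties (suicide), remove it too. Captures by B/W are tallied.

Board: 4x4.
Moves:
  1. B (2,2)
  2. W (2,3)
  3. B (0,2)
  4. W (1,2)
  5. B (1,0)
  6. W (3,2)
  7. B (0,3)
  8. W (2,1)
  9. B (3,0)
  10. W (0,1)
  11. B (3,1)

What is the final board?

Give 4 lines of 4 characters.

Move 1: B@(2,2) -> caps B=0 W=0
Move 2: W@(2,3) -> caps B=0 W=0
Move 3: B@(0,2) -> caps B=0 W=0
Move 4: W@(1,2) -> caps B=0 W=0
Move 5: B@(1,0) -> caps B=0 W=0
Move 6: W@(3,2) -> caps B=0 W=0
Move 7: B@(0,3) -> caps B=0 W=0
Move 8: W@(2,1) -> caps B=0 W=1
Move 9: B@(3,0) -> caps B=0 W=1
Move 10: W@(0,1) -> caps B=0 W=1
Move 11: B@(3,1) -> caps B=0 W=1

Answer: .WBB
B.W.
.W.W
BBW.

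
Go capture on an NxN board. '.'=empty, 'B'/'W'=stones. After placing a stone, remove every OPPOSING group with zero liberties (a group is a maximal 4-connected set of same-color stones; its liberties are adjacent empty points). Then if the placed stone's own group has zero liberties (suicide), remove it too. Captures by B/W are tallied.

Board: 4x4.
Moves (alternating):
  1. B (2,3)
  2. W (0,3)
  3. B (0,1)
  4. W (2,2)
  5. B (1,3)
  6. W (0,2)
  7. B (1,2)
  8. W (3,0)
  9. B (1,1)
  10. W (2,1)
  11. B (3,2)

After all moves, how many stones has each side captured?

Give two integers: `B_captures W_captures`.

Answer: 2 0

Derivation:
Move 1: B@(2,3) -> caps B=0 W=0
Move 2: W@(0,3) -> caps B=0 W=0
Move 3: B@(0,1) -> caps B=0 W=0
Move 4: W@(2,2) -> caps B=0 W=0
Move 5: B@(1,3) -> caps B=0 W=0
Move 6: W@(0,2) -> caps B=0 W=0
Move 7: B@(1,2) -> caps B=2 W=0
Move 8: W@(3,0) -> caps B=2 W=0
Move 9: B@(1,1) -> caps B=2 W=0
Move 10: W@(2,1) -> caps B=2 W=0
Move 11: B@(3,2) -> caps B=2 W=0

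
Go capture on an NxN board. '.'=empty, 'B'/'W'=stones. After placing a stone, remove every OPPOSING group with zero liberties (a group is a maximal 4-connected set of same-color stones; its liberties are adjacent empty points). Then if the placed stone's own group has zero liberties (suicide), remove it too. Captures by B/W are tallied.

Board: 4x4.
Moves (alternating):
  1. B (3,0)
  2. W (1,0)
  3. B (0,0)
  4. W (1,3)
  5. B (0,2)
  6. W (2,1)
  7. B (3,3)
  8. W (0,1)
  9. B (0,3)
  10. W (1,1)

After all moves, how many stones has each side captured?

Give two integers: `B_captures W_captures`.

Answer: 0 1

Derivation:
Move 1: B@(3,0) -> caps B=0 W=0
Move 2: W@(1,0) -> caps B=0 W=0
Move 3: B@(0,0) -> caps B=0 W=0
Move 4: W@(1,3) -> caps B=0 W=0
Move 5: B@(0,2) -> caps B=0 W=0
Move 6: W@(2,1) -> caps B=0 W=0
Move 7: B@(3,3) -> caps B=0 W=0
Move 8: W@(0,1) -> caps B=0 W=1
Move 9: B@(0,3) -> caps B=0 W=1
Move 10: W@(1,1) -> caps B=0 W=1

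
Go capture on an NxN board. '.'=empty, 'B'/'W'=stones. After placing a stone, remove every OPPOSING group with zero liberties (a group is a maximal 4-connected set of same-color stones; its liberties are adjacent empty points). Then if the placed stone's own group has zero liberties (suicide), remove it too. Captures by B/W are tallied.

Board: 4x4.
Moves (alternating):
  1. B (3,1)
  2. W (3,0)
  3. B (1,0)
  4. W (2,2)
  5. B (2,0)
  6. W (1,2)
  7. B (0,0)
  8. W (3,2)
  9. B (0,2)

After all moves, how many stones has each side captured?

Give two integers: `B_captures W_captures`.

Answer: 1 0

Derivation:
Move 1: B@(3,1) -> caps B=0 W=0
Move 2: W@(3,0) -> caps B=0 W=0
Move 3: B@(1,0) -> caps B=0 W=0
Move 4: W@(2,2) -> caps B=0 W=0
Move 5: B@(2,0) -> caps B=1 W=0
Move 6: W@(1,2) -> caps B=1 W=0
Move 7: B@(0,0) -> caps B=1 W=0
Move 8: W@(3,2) -> caps B=1 W=0
Move 9: B@(0,2) -> caps B=1 W=0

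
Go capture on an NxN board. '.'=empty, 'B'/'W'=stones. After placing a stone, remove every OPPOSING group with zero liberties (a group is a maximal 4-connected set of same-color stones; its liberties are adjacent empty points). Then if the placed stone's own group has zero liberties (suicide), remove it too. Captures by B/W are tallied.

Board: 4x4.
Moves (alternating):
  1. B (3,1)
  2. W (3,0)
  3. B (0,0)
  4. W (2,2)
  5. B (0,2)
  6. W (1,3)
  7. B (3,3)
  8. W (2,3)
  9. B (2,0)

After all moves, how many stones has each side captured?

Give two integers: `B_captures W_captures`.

Answer: 1 0

Derivation:
Move 1: B@(3,1) -> caps B=0 W=0
Move 2: W@(3,0) -> caps B=0 W=0
Move 3: B@(0,0) -> caps B=0 W=0
Move 4: W@(2,2) -> caps B=0 W=0
Move 5: B@(0,2) -> caps B=0 W=0
Move 6: W@(1,3) -> caps B=0 W=0
Move 7: B@(3,3) -> caps B=0 W=0
Move 8: W@(2,3) -> caps B=0 W=0
Move 9: B@(2,0) -> caps B=1 W=0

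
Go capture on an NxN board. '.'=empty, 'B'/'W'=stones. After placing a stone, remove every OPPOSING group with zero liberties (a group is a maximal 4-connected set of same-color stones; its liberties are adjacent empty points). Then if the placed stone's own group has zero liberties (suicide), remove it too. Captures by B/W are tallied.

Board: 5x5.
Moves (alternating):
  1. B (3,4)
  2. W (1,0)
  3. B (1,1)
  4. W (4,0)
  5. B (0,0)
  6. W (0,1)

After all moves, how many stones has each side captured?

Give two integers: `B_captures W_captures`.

Answer: 0 1

Derivation:
Move 1: B@(3,4) -> caps B=0 W=0
Move 2: W@(1,0) -> caps B=0 W=0
Move 3: B@(1,1) -> caps B=0 W=0
Move 4: W@(4,0) -> caps B=0 W=0
Move 5: B@(0,0) -> caps B=0 W=0
Move 6: W@(0,1) -> caps B=0 W=1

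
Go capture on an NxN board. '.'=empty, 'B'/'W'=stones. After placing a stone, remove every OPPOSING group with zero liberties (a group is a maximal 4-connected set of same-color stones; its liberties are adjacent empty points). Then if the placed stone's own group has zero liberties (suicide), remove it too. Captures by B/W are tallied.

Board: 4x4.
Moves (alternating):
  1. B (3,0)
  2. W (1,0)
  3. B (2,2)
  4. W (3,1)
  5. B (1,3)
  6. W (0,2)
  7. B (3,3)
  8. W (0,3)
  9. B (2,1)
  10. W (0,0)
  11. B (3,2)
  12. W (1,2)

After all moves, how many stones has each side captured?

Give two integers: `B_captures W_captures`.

Move 1: B@(3,0) -> caps B=0 W=0
Move 2: W@(1,0) -> caps B=0 W=0
Move 3: B@(2,2) -> caps B=0 W=0
Move 4: W@(3,1) -> caps B=0 W=0
Move 5: B@(1,3) -> caps B=0 W=0
Move 6: W@(0,2) -> caps B=0 W=0
Move 7: B@(3,3) -> caps B=0 W=0
Move 8: W@(0,3) -> caps B=0 W=0
Move 9: B@(2,1) -> caps B=0 W=0
Move 10: W@(0,0) -> caps B=0 W=0
Move 11: B@(3,2) -> caps B=1 W=0
Move 12: W@(1,2) -> caps B=1 W=0

Answer: 1 0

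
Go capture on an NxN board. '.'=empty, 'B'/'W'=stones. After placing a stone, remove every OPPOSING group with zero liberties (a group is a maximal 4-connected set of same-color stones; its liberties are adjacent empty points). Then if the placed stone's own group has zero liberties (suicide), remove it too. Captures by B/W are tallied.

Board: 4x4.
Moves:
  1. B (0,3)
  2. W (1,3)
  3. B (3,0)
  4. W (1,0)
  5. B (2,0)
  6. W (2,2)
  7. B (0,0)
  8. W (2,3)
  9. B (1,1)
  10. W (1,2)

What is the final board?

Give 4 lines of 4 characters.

Move 1: B@(0,3) -> caps B=0 W=0
Move 2: W@(1,3) -> caps B=0 W=0
Move 3: B@(3,0) -> caps B=0 W=0
Move 4: W@(1,0) -> caps B=0 W=0
Move 5: B@(2,0) -> caps B=0 W=0
Move 6: W@(2,2) -> caps B=0 W=0
Move 7: B@(0,0) -> caps B=0 W=0
Move 8: W@(2,3) -> caps B=0 W=0
Move 9: B@(1,1) -> caps B=1 W=0
Move 10: W@(1,2) -> caps B=1 W=0

Answer: B..B
.BWW
B.WW
B...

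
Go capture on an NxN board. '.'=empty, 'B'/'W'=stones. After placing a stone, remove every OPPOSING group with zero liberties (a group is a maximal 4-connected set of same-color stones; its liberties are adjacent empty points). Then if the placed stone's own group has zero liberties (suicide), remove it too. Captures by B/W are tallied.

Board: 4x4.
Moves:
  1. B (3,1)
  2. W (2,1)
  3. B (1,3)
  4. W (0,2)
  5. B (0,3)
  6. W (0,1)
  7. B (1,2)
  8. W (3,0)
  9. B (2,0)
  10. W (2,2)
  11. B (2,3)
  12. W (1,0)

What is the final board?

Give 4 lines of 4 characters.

Answer: .WWB
W.BB
BWWB
.B..

Derivation:
Move 1: B@(3,1) -> caps B=0 W=0
Move 2: W@(2,1) -> caps B=0 W=0
Move 3: B@(1,3) -> caps B=0 W=0
Move 4: W@(0,2) -> caps B=0 W=0
Move 5: B@(0,3) -> caps B=0 W=0
Move 6: W@(0,1) -> caps B=0 W=0
Move 7: B@(1,2) -> caps B=0 W=0
Move 8: W@(3,0) -> caps B=0 W=0
Move 9: B@(2,0) -> caps B=1 W=0
Move 10: W@(2,2) -> caps B=1 W=0
Move 11: B@(2,3) -> caps B=1 W=0
Move 12: W@(1,0) -> caps B=1 W=0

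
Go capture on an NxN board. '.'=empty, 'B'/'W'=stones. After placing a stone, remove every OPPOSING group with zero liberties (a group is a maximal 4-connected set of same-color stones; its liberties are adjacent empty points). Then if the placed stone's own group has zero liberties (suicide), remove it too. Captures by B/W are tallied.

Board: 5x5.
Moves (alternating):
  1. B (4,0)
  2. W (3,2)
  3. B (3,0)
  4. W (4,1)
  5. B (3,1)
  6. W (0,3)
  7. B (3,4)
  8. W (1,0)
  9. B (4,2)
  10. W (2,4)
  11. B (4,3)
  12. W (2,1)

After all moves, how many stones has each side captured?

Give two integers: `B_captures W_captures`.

Answer: 1 0

Derivation:
Move 1: B@(4,0) -> caps B=0 W=0
Move 2: W@(3,2) -> caps B=0 W=0
Move 3: B@(3,0) -> caps B=0 W=0
Move 4: W@(4,1) -> caps B=0 W=0
Move 5: B@(3,1) -> caps B=0 W=0
Move 6: W@(0,3) -> caps B=0 W=0
Move 7: B@(3,4) -> caps B=0 W=0
Move 8: W@(1,0) -> caps B=0 W=0
Move 9: B@(4,2) -> caps B=1 W=0
Move 10: W@(2,4) -> caps B=1 W=0
Move 11: B@(4,3) -> caps B=1 W=0
Move 12: W@(2,1) -> caps B=1 W=0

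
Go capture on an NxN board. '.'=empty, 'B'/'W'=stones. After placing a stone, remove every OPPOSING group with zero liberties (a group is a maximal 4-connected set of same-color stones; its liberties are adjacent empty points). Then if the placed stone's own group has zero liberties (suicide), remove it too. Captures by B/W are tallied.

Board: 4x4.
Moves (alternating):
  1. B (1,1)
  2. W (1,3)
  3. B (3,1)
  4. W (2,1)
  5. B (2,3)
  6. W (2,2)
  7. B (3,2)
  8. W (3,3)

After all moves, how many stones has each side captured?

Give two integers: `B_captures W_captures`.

Answer: 0 1

Derivation:
Move 1: B@(1,1) -> caps B=0 W=0
Move 2: W@(1,3) -> caps B=0 W=0
Move 3: B@(3,1) -> caps B=0 W=0
Move 4: W@(2,1) -> caps B=0 W=0
Move 5: B@(2,3) -> caps B=0 W=0
Move 6: W@(2,2) -> caps B=0 W=0
Move 7: B@(3,2) -> caps B=0 W=0
Move 8: W@(3,3) -> caps B=0 W=1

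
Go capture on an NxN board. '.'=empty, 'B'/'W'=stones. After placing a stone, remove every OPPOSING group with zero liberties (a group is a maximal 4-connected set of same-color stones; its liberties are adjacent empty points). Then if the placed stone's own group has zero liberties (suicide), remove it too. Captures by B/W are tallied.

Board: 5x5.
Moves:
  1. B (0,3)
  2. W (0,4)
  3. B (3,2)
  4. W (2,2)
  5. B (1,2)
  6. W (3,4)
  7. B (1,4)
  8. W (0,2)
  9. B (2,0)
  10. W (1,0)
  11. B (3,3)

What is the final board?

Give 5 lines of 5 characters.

Move 1: B@(0,3) -> caps B=0 W=0
Move 2: W@(0,4) -> caps B=0 W=0
Move 3: B@(3,2) -> caps B=0 W=0
Move 4: W@(2,2) -> caps B=0 W=0
Move 5: B@(1,2) -> caps B=0 W=0
Move 6: W@(3,4) -> caps B=0 W=0
Move 7: B@(1,4) -> caps B=1 W=0
Move 8: W@(0,2) -> caps B=1 W=0
Move 9: B@(2,0) -> caps B=1 W=0
Move 10: W@(1,0) -> caps B=1 W=0
Move 11: B@(3,3) -> caps B=1 W=0

Answer: ..WB.
W.B.B
B.W..
..BBW
.....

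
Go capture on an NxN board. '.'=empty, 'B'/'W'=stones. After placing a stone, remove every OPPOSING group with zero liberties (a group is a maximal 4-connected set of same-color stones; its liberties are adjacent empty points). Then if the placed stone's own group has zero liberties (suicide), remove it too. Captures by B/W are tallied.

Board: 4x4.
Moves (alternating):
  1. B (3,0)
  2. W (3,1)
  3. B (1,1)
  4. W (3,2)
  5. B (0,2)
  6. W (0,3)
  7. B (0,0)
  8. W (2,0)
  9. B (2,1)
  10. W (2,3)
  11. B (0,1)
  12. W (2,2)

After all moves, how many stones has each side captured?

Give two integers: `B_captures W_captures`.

Answer: 0 1

Derivation:
Move 1: B@(3,0) -> caps B=0 W=0
Move 2: W@(3,1) -> caps B=0 W=0
Move 3: B@(1,1) -> caps B=0 W=0
Move 4: W@(3,2) -> caps B=0 W=0
Move 5: B@(0,2) -> caps B=0 W=0
Move 6: W@(0,3) -> caps B=0 W=0
Move 7: B@(0,0) -> caps B=0 W=0
Move 8: W@(2,0) -> caps B=0 W=1
Move 9: B@(2,1) -> caps B=0 W=1
Move 10: W@(2,3) -> caps B=0 W=1
Move 11: B@(0,1) -> caps B=0 W=1
Move 12: W@(2,2) -> caps B=0 W=1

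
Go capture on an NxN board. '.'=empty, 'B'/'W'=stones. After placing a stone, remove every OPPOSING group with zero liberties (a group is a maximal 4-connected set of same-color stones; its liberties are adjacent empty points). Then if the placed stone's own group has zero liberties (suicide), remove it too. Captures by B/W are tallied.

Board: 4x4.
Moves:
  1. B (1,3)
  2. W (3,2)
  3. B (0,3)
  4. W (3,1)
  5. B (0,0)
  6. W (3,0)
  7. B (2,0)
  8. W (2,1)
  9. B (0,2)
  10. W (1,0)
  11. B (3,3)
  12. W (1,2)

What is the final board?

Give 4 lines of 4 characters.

Move 1: B@(1,3) -> caps B=0 W=0
Move 2: W@(3,2) -> caps B=0 W=0
Move 3: B@(0,3) -> caps B=0 W=0
Move 4: W@(3,1) -> caps B=0 W=0
Move 5: B@(0,0) -> caps B=0 W=0
Move 6: W@(3,0) -> caps B=0 W=0
Move 7: B@(2,0) -> caps B=0 W=0
Move 8: W@(2,1) -> caps B=0 W=0
Move 9: B@(0,2) -> caps B=0 W=0
Move 10: W@(1,0) -> caps B=0 W=1
Move 11: B@(3,3) -> caps B=0 W=1
Move 12: W@(1,2) -> caps B=0 W=1

Answer: B.BB
W.WB
.W..
WWWB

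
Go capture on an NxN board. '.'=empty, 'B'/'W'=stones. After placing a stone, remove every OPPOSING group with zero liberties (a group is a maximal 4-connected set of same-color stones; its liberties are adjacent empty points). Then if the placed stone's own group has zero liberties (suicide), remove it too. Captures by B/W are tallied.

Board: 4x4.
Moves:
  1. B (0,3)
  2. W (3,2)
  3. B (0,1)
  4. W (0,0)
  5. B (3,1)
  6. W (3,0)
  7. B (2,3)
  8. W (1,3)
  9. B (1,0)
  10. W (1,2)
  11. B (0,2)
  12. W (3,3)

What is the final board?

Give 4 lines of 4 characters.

Answer: .BBB
B.WW
...B
WBWW

Derivation:
Move 1: B@(0,3) -> caps B=0 W=0
Move 2: W@(3,2) -> caps B=0 W=0
Move 3: B@(0,1) -> caps B=0 W=0
Move 4: W@(0,0) -> caps B=0 W=0
Move 5: B@(3,1) -> caps B=0 W=0
Move 6: W@(3,0) -> caps B=0 W=0
Move 7: B@(2,3) -> caps B=0 W=0
Move 8: W@(1,3) -> caps B=0 W=0
Move 9: B@(1,0) -> caps B=1 W=0
Move 10: W@(1,2) -> caps B=1 W=0
Move 11: B@(0,2) -> caps B=1 W=0
Move 12: W@(3,3) -> caps B=1 W=0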